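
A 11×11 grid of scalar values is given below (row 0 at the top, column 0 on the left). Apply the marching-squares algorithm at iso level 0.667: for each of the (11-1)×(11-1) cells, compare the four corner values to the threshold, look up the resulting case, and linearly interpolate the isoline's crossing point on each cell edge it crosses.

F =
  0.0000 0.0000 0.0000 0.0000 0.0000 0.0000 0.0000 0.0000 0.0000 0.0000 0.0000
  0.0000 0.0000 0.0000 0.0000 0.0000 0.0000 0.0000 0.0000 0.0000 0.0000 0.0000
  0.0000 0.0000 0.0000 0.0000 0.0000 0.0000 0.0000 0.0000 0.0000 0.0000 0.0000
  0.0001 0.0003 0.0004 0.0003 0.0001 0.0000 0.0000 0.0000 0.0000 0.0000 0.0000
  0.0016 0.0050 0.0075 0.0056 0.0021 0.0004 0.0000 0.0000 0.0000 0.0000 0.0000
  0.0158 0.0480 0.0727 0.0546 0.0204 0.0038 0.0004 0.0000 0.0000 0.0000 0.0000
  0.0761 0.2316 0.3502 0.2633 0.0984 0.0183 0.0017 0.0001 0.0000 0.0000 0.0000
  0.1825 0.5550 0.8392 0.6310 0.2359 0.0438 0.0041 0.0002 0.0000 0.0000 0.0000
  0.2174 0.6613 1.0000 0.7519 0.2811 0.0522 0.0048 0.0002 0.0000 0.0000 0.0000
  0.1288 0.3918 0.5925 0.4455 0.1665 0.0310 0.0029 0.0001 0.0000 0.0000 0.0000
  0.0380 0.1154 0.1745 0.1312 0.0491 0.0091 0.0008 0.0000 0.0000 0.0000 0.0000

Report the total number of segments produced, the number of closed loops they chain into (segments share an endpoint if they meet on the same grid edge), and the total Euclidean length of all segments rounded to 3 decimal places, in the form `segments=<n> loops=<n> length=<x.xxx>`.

cell (6,1): code 0100 → (6.648,2.000)–(7.000,1.394)
cell (6,2): code 1000 → (7.000,2.827)–(6.648,2.000)
cell (7,1): code 0110 → (7.000,1.394)–(8.000,1.017)
cell (7,2): code 1101 → (7.298,3.000)–(7.000,2.827)
cell (7,3): code 1000 → (8.000,3.180)–(7.298,3.000)
cell (8,1): code 0010 → (8.000,1.017)–(8.817,2.000)
cell (8,2): code 0011 → (8.817,2.000)–(8.277,3.000)
cell (8,3): code 0001 → (8.277,3.000)–(8.000,3.180)
total: 8 segments, chained into 1 closed loop(s), length Σ = 6.483459

segments=8 loops=1 length=6.483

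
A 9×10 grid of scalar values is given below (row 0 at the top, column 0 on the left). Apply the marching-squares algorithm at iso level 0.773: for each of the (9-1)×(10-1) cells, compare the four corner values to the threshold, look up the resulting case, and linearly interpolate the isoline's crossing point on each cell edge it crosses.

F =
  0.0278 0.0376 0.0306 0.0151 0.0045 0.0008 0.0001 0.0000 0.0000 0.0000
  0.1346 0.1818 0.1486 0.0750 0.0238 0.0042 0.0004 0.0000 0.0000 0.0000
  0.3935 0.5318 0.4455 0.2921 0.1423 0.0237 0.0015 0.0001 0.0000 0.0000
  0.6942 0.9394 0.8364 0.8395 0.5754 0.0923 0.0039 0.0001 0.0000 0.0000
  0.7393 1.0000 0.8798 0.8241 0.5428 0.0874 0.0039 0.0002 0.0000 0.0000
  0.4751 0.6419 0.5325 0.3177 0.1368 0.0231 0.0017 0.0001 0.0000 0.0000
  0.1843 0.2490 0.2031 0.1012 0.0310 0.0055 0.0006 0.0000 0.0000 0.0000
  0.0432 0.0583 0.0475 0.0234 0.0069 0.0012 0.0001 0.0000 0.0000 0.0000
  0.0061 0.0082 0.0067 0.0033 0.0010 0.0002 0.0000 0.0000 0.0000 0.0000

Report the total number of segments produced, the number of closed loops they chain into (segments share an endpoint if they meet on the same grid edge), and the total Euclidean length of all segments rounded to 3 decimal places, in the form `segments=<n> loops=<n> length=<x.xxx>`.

cell (2,0): code 0100 → (2.592,1.000)–(3.000,0.321)
cell (2,1): code 1100 → (2.838,2.000)–(2.592,1.000)
cell (2,2): code 1100 → (2.879,3.000)–(2.838,2.000)
cell (2,3): code 1000 → (3.000,3.252)–(2.879,3.000)
cell (3,0): code 0110 → (3.000,0.321)–(4.000,0.129)
cell (3,3): code 1001 → (4.000,3.182)–(3.000,3.252)
cell (4,0): code 0010 → (4.000,0.129)–(4.634,1.000)
cell (4,1): code 0011 → (4.634,1.000)–(4.308,2.000)
cell (4,2): code 0011 → (4.308,2.000)–(4.101,3.000)
cell (4,3): code 0001 → (4.101,3.000)–(4.000,3.182)
total: 10 segments, chained into 1 closed loop(s), length Σ = 8.480803

segments=10 loops=1 length=8.481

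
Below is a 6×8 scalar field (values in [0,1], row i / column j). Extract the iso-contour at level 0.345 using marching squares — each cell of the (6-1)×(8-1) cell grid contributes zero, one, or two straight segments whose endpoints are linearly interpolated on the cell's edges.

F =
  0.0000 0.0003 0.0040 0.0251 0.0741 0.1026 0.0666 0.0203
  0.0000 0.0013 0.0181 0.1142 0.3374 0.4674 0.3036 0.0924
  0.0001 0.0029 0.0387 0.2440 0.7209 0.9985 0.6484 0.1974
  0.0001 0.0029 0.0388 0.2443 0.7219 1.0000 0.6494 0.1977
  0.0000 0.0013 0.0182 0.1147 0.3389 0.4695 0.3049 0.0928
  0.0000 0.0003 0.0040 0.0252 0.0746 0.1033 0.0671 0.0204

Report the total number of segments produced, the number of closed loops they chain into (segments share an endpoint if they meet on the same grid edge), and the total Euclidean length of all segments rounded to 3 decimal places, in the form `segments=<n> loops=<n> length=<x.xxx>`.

cell (0,4): code 0100 → (0.664,5.000)–(1.000,4.058)
cell (0,5): code 1000 → (1.000,5.747)–(0.664,5.000)
cell (1,3): code 0100 → (1.020,4.000)–(2.000,3.212)
cell (1,4): code 1110 → (1.000,4.058)–(1.020,4.000)
cell (1,5): code 1101 → (1.120,6.000)–(1.000,5.747)
cell (1,6): code 1000 → (2.000,6.673)–(1.120,6.000)
cell (2,3): code 0110 → (2.000,3.212)–(3.000,3.211)
cell (2,6): code 1001 → (3.000,6.674)–(2.000,6.673)
cell (3,3): code 0010 → (3.000,3.211)–(3.984,4.000)
cell (3,4): code 0111 → (3.984,4.000)–(4.000,4.047)
cell (3,5): code 1011 → (4.000,5.756)–(3.884,6.000)
cell (3,6): code 0001 → (3.884,6.000)–(3.000,6.674)
cell (4,4): code 0010 → (4.000,4.047)–(4.340,5.000)
cell (4,5): code 0001 → (4.340,5.000)–(4.000,5.756)
total: 14 segments, chained into 1 closed loop(s), length Σ = 11.059022

segments=14 loops=1 length=11.059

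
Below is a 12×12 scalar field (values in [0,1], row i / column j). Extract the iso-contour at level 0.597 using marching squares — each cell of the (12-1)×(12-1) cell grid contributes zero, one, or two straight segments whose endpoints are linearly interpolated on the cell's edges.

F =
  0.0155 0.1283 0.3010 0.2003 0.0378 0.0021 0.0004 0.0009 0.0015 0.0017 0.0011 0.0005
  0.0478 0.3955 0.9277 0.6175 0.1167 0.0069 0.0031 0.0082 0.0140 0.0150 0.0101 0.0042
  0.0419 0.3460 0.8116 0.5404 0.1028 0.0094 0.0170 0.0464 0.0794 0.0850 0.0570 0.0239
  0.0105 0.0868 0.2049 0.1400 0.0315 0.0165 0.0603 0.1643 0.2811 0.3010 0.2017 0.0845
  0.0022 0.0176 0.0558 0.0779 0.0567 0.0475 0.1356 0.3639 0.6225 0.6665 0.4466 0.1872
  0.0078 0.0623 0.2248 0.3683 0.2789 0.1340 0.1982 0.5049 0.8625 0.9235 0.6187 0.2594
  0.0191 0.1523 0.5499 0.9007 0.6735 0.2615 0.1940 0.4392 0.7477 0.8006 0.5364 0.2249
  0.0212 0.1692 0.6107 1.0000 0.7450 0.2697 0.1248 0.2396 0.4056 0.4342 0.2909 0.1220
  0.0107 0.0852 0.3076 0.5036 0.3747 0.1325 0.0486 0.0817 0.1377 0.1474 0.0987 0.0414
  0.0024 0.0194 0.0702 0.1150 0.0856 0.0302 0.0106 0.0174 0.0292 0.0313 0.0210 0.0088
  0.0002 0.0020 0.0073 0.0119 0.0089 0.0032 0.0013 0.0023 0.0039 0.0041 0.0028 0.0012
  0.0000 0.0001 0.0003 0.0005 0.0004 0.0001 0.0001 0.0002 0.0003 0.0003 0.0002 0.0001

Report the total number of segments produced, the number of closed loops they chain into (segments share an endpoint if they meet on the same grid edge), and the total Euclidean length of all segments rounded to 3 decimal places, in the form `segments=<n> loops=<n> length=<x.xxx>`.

segments=30 loops=3 length=21.405

cell (0,1): code 0100 → (0.472,2.000)–(1.000,1.379)
cell (0,2): code 1100 → (0.951,3.000)–(0.472,2.000)
cell (0,3): code 1000 → (1.000,3.041)–(0.951,3.000)
cell (1,1): code 0110 → (1.000,1.379)–(2.000,1.539)
cell (1,2): code 1011 → (2.000,2.791)–(1.266,3.000)
cell (1,3): code 0001 → (1.266,3.000)–(1.000,3.041)
cell (2,1): code 0010 → (2.000,1.539)–(2.354,2.000)
cell (2,2): code 0001 → (2.354,2.000)–(2.000,2.791)
cell (3,7): code 0100 → (3.925,8.000)–(4.000,7.901)
cell (3,8): code 1100 → (3.810,9.000)–(3.925,8.000)
cell (3,9): code 1000 → (4.000,9.316)–(3.810,9.000)
cell (4,7): code 0110 → (4.000,7.901)–(5.000,7.258)
cell (4,9): code 1101 → (4.874,10.000)–(4.000,9.316)
cell (4,10): code 1000 → (5.000,10.060)–(4.874,10.000)
cell (5,2): code 0100 → (5.430,3.000)–(6.000,2.134)
cell (5,3): code 1100 → (5.806,4.000)–(5.430,3.000)
cell (5,4): code 1000 → (6.000,4.186)–(5.806,4.000)
cell (5,7): code 0110 → (5.000,7.258)–(6.000,7.512)
cell (5,9): code 1011 → (6.000,9.771)–(5.264,10.000)
cell (5,10): code 0001 → (5.264,10.000)–(5.000,10.060)
cell (6,1): code 0100 → (6.775,2.000)–(7.000,1.969)
cell (6,2): code 1110 → (6.000,2.134)–(6.775,2.000)
cell (6,4): code 1001 → (7.000,4.311)–(6.000,4.186)
cell (6,7): code 0010 → (6.000,7.512)–(6.441,8.000)
cell (6,8): code 0011 → (6.441,8.000)–(6.556,9.000)
cell (6,9): code 0001 → (6.556,9.000)–(6.000,9.771)
cell (7,1): code 0010 → (7.000,1.969)–(7.045,2.000)
cell (7,2): code 0011 → (7.045,2.000)–(7.812,3.000)
cell (7,3): code 0011 → (7.812,3.000)–(7.400,4.000)
cell (7,4): code 0001 → (7.400,4.000)–(7.000,4.311)
total: 30 segments, chained into 3 closed loop(s), length Σ = 21.405010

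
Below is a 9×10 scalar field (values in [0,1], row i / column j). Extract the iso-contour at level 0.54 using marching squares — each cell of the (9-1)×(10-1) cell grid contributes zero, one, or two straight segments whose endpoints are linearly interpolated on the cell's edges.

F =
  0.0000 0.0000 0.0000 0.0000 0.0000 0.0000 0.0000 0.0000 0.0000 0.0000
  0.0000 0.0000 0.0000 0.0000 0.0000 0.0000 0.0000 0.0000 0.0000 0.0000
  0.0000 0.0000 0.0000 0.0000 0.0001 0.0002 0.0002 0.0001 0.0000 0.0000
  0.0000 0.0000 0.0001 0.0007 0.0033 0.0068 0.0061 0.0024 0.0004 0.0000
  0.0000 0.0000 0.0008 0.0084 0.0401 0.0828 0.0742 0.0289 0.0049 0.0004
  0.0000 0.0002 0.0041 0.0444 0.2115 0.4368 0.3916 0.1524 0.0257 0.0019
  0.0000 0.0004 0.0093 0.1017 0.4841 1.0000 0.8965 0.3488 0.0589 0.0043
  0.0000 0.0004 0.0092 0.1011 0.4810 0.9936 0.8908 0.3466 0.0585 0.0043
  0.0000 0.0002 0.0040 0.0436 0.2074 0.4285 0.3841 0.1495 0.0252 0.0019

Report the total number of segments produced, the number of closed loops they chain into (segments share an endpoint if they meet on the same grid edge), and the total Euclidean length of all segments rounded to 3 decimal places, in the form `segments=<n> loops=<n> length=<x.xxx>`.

cell (5,4): code 0100 → (5.183,5.000)–(6.000,4.108)
cell (5,5): code 1100 → (5.294,6.000)–(5.183,5.000)
cell (5,6): code 1000 → (6.000,6.651)–(5.294,6.000)
cell (6,4): code 0110 → (6.000,4.108)–(7.000,4.115)
cell (6,6): code 1001 → (7.000,6.645)–(6.000,6.651)
cell (7,4): code 0010 → (7.000,4.115)–(7.803,5.000)
cell (7,5): code 0011 → (7.803,5.000)–(7.692,6.000)
cell (7,6): code 0001 → (7.692,6.000)–(7.000,6.645)
total: 8 segments, chained into 1 closed loop(s), length Σ = 8.322415

segments=8 loops=1 length=8.322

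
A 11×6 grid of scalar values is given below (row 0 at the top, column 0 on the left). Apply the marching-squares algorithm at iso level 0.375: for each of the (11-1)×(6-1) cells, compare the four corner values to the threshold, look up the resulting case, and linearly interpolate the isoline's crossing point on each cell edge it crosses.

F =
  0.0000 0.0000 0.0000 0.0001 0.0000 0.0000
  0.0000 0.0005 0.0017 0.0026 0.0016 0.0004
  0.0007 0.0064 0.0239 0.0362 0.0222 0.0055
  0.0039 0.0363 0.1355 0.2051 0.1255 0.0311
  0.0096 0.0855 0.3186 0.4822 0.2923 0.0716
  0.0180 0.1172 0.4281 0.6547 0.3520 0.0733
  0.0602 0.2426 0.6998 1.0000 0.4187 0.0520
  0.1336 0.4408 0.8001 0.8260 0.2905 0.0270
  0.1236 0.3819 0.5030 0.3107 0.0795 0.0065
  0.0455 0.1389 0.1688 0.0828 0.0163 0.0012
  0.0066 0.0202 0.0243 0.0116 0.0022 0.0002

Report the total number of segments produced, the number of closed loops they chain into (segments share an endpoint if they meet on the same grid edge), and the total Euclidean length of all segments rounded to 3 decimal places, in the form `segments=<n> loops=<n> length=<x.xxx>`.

segments=18 loops=1 length=12.416

cell (3,2): code 0100 → (3.613,3.000)–(4.000,2.345)
cell (3,3): code 1000 → (4.000,3.565)–(3.613,3.000)
cell (4,1): code 0100 → (4.515,2.000)–(5.000,1.829)
cell (4,2): code 1110 → (4.000,2.345)–(4.515,2.000)
cell (4,3): code 1001 → (5.000,3.924)–(4.000,3.565)
cell (5,1): code 0110 → (5.000,1.829)–(6.000,1.290)
cell (5,3): code 1101 → (5.345,4.000)–(5.000,3.924)
cell (5,4): code 1000 → (6.000,4.119)–(5.345,4.000)
cell (6,0): code 0100 → (6.668,1.000)–(7.000,0.786)
cell (6,1): code 1110 → (6.000,1.290)–(6.668,1.000)
cell (6,3): code 1011 → (7.000,3.842)–(6.341,4.000)
cell (6,4): code 0001 → (6.341,4.000)–(6.000,4.119)
cell (7,0): code 0110 → (7.000,0.786)–(8.000,0.973)
cell (7,2): code 1011 → (8.000,2.666)–(7.875,3.000)
cell (7,3): code 0001 → (7.875,3.000)–(7.000,3.842)
cell (8,0): code 0010 → (8.000,0.973)–(8.028,1.000)
cell (8,1): code 0011 → (8.028,1.000)–(8.383,2.000)
cell (8,2): code 0001 → (8.383,2.000)–(8.000,2.666)
total: 18 segments, chained into 1 closed loop(s), length Σ = 12.416115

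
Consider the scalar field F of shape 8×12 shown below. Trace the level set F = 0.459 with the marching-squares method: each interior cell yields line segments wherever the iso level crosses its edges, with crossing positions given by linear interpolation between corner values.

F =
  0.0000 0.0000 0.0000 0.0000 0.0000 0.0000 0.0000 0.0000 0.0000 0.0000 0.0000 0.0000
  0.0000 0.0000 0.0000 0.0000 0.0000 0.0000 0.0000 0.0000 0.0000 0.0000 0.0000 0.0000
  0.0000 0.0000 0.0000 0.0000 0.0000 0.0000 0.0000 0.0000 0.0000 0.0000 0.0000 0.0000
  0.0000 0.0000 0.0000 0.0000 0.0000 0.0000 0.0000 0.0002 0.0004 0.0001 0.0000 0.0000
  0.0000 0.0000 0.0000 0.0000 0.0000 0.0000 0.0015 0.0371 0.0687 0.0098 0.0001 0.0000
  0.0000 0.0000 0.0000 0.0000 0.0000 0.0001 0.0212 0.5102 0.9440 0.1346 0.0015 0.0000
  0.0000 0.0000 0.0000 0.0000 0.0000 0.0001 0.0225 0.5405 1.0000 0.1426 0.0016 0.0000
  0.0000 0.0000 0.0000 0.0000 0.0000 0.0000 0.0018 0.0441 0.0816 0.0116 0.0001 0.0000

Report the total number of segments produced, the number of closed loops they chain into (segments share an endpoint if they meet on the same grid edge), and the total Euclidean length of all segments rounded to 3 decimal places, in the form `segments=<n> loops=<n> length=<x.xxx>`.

cell (4,6): code 0100 → (4.892,7.000)–(5.000,6.895)
cell (4,7): code 1100 → (4.446,8.000)–(4.892,7.000)
cell (4,8): code 1000 → (5.000,8.599)–(4.446,8.000)
cell (5,6): code 0110 → (5.000,6.895)–(6.000,6.843)
cell (5,8): code 1001 → (6.000,8.631)–(5.000,8.599)
cell (6,6): code 0010 → (6.000,6.843)–(6.164,7.000)
cell (6,7): code 0011 → (6.164,7.000)–(6.589,8.000)
cell (6,8): code 0001 → (6.589,8.000)–(6.000,8.631)
total: 8 segments, chained into 1 closed loop(s), length Σ = 6.240634

segments=8 loops=1 length=6.241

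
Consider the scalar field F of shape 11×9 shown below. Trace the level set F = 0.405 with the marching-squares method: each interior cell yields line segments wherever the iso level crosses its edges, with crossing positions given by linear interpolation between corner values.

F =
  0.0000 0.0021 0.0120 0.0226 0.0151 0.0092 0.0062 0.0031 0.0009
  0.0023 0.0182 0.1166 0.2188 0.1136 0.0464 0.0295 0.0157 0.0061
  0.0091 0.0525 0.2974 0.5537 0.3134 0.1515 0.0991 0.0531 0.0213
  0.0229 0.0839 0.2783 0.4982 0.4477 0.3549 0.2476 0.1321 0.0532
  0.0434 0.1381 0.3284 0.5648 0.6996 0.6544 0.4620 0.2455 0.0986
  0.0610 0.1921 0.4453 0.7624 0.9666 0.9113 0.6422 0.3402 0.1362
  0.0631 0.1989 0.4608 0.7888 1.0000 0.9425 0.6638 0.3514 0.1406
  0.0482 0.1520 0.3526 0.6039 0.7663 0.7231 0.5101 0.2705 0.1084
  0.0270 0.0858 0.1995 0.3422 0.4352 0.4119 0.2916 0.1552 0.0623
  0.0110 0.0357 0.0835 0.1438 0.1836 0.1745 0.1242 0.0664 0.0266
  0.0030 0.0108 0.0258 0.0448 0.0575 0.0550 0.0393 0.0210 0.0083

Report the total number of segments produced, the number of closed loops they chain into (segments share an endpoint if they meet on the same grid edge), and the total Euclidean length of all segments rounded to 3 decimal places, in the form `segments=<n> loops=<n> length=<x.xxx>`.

segments=24 loops=1 length=18.321

cell (1,2): code 0100 → (1.556,3.000)–(2.000,2.420)
cell (1,3): code 1000 → (2.000,3.619)–(1.556,3.000)
cell (2,2): code 0110 → (2.000,2.420)–(3.000,2.576)
cell (2,3): code 1101 → (2.682,4.000)–(2.000,3.619)
cell (2,4): code 1000 → (3.000,4.460)–(2.682,4.000)
cell (3,2): code 0110 → (3.000,2.576)–(4.000,2.324)
cell (3,4): code 1101 → (3.167,5.000)–(3.000,4.460)
cell (3,5): code 1100 → (3.734,6.000)–(3.167,5.000)
cell (3,6): code 1000 → (4.000,6.263)–(3.734,6.000)
cell (4,1): code 0100 → (4.655,2.000)–(5.000,1.841)
cell (4,2): code 1110 → (4.000,2.324)–(4.655,2.000)
cell (4,6): code 1001 → (5.000,6.785)–(4.000,6.263)
cell (5,1): code 0110 → (5.000,1.841)–(6.000,1.787)
cell (5,6): code 1001 → (6.000,6.828)–(5.000,6.785)
cell (6,1): code 0010 → (6.000,1.787)–(6.516,2.000)
cell (6,2): code 0111 → (6.516,2.000)–(7.000,2.209)
cell (6,6): code 1001 → (7.000,6.439)–(6.000,6.828)
cell (7,2): code 0010 → (7.000,2.209)–(7.760,3.000)
cell (7,3): code 0111 → (7.760,3.000)–(8.000,3.675)
cell (7,5): code 1011 → (8.000,5.057)–(7.481,6.000)
cell (7,6): code 0001 → (7.481,6.000)–(7.000,6.439)
cell (8,3): code 0010 → (8.000,3.675)–(8.120,4.000)
cell (8,4): code 0011 → (8.120,4.000)–(8.029,5.000)
cell (8,5): code 0001 → (8.029,5.000)–(8.000,5.057)
total: 24 segments, chained into 1 closed loop(s), length Σ = 18.320523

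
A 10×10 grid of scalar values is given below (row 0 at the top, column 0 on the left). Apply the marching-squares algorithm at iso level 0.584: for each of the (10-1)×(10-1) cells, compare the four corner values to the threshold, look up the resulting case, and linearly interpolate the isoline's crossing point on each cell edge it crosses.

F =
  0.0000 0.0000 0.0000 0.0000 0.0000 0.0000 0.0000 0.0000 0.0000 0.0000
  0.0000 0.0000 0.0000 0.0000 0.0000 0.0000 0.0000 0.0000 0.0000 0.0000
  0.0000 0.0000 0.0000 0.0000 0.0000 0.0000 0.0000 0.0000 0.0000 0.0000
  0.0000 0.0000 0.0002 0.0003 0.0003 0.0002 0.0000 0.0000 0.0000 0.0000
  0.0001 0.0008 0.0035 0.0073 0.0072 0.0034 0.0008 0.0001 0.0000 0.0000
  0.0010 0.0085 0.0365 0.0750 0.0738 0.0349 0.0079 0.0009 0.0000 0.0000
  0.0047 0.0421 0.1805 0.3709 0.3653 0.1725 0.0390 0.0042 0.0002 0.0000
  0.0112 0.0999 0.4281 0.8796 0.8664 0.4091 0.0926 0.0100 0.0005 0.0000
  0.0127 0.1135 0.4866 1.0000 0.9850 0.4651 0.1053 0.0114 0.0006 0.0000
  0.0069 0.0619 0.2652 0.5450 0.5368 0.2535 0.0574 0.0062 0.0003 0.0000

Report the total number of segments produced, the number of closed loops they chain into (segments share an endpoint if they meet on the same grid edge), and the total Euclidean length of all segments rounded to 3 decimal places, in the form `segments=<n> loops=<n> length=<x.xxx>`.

cell (6,2): code 0100 → (6.419,3.000)–(7.000,2.345)
cell (6,3): code 1100 → (6.436,4.000)–(6.419,3.000)
cell (6,4): code 1000 → (7.000,4.618)–(6.436,4.000)
cell (7,2): code 0110 → (7.000,2.345)–(8.000,2.190)
cell (7,4): code 1001 → (8.000,4.771)–(7.000,4.618)
cell (8,2): code 0010 → (8.000,2.190)–(8.914,3.000)
cell (8,3): code 0011 → (8.914,3.000)–(8.895,4.000)
cell (8,4): code 0001 → (8.895,4.000)–(8.000,4.771)
total: 8 segments, chained into 1 closed loop(s), length Σ = 8.138482

segments=8 loops=1 length=8.138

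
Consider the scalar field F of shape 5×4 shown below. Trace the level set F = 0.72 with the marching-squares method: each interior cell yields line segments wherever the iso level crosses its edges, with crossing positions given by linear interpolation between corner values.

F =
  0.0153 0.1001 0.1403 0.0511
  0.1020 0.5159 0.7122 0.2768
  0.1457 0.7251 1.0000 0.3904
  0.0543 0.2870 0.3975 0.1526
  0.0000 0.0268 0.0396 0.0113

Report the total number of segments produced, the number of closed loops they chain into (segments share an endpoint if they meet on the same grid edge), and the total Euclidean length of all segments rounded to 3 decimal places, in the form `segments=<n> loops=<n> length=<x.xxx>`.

cell (1,0): code 0100 → (1.976,1.000)–(2.000,0.991)
cell (1,1): code 1100 → (1.027,2.000)–(1.976,1.000)
cell (1,2): code 1000 → (2.000,2.459)–(1.027,2.000)
cell (2,0): code 0010 → (2.000,0.991)–(2.012,1.000)
cell (2,1): code 0011 → (2.012,1.000)–(2.465,2.000)
cell (2,2): code 0001 → (2.465,2.000)–(2.000,2.459)
total: 6 segments, chained into 1 closed loop(s), length Σ = 4.245947

segments=6 loops=1 length=4.246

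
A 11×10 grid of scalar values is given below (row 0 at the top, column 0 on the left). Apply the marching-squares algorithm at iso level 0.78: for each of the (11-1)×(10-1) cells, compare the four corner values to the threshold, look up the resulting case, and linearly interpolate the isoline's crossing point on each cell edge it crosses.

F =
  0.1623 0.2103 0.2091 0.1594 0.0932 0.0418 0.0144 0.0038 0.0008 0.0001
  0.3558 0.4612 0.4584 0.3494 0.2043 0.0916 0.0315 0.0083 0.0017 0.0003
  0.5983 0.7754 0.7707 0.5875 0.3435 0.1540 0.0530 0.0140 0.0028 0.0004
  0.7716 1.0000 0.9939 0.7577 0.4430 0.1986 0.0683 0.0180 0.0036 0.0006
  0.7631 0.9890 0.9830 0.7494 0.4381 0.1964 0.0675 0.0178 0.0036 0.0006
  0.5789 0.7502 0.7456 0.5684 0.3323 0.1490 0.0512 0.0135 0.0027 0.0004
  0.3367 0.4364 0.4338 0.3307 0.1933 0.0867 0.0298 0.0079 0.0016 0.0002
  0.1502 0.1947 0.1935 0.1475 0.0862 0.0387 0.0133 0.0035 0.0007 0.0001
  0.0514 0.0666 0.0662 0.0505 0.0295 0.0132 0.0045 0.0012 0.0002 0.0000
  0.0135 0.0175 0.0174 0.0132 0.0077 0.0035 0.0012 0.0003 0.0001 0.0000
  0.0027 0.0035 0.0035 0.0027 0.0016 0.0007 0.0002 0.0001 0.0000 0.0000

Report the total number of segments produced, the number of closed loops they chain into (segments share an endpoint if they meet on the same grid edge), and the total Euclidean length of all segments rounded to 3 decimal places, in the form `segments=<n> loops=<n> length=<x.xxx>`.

cell (2,0): code 0100 → (2.020,1.000)–(3.000,0.037)
cell (2,1): code 1100 → (2.042,2.000)–(2.020,1.000)
cell (2,2): code 1000 → (3.000,2.906)–(2.042,2.000)
cell (3,0): code 0110 → (3.000,0.037)–(4.000,0.075)
cell (3,2): code 1001 → (4.000,2.869)–(3.000,2.906)
cell (4,0): code 0010 → (4.000,0.075)–(4.875,1.000)
cell (4,1): code 0011 → (4.875,1.000)–(4.855,2.000)
cell (4,2): code 0001 → (4.855,2.000)–(4.000,2.869)
total: 8 segments, chained into 1 closed loop(s), length Σ = 9.186841

segments=8 loops=1 length=9.187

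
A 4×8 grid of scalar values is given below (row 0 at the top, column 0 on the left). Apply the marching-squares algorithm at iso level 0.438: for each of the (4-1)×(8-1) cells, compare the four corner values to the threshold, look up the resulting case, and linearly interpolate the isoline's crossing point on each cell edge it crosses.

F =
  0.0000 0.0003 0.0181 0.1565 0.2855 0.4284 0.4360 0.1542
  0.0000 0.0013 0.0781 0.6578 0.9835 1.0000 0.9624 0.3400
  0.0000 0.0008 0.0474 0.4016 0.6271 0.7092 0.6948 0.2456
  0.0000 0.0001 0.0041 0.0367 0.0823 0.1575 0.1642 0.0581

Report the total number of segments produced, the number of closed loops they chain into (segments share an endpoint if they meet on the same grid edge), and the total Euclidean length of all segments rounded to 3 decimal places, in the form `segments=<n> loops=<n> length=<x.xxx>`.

cell (0,2): code 0100 → (0.562,3.000)–(1.000,2.621)
cell (0,3): code 1100 → (0.218,4.000)–(0.562,3.000)
cell (0,4): code 1100 → (0.017,5.000)–(0.218,4.000)
cell (0,5): code 1100 → (0.004,6.000)–(0.017,5.000)
cell (0,6): code 1000 → (1.000,6.843)–(0.004,6.000)
cell (1,2): code 0010 → (1.000,2.621)–(1.858,3.000)
cell (1,3): code 0111 → (1.858,3.000)–(2.000,3.161)
cell (1,6): code 1001 → (2.000,6.572)–(1.000,6.843)
cell (2,3): code 0010 → (2.000,3.161)–(2.347,4.000)
cell (2,4): code 0011 → (2.347,4.000)–(2.492,5.000)
cell (2,5): code 0011 → (2.492,5.000)–(2.484,6.000)
cell (2,6): code 0001 → (2.484,6.000)–(2.000,6.572)
total: 12 segments, chained into 1 closed loop(s), length Σ = 10.817888

segments=12 loops=1 length=10.818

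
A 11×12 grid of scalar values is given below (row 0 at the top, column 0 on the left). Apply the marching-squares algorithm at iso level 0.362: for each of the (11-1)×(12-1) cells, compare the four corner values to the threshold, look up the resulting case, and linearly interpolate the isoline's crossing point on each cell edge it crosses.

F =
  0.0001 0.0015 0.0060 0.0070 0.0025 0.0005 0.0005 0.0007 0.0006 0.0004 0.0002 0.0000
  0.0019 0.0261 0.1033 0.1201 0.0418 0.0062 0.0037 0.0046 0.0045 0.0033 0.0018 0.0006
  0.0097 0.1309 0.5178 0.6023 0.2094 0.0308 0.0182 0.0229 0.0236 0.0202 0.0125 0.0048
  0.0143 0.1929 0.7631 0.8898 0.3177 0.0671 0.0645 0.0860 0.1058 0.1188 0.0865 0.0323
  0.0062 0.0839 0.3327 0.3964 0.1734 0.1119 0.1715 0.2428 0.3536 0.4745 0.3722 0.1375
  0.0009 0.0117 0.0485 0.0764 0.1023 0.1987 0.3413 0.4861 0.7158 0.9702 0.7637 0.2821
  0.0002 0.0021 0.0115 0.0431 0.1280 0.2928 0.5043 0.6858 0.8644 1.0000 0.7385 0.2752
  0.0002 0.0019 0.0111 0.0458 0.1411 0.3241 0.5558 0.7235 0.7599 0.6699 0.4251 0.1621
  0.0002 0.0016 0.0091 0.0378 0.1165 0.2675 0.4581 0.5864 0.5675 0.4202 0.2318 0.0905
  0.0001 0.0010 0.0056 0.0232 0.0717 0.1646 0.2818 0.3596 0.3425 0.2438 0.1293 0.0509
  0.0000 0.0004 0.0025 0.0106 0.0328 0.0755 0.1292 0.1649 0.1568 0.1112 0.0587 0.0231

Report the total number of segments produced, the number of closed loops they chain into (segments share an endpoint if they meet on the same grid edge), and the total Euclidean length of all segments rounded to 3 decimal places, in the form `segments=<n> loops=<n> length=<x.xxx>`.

segments=30 loops=2 length=24.930

cell (1,1): code 0100 → (1.624,2.000)–(2.000,1.597)
cell (1,2): code 1100 → (1.502,3.000)–(1.624,2.000)
cell (1,3): code 1000 → (2.000,3.612)–(1.502,3.000)
cell (2,1): code 0110 → (2.000,1.597)–(3.000,1.297)
cell (2,3): code 1001 → (3.000,3.923)–(2.000,3.612)
cell (3,1): code 0010 → (3.000,1.297)–(3.932,2.000)
cell (3,2): code 0111 → (3.932,2.000)–(4.000,2.460)
cell (3,3): code 1001 → (4.000,3.154)–(3.000,3.923)
cell (3,8): code 0100 → (3.684,9.000)–(4.000,8.069)
cell (3,9): code 1100 → (3.964,10.000)–(3.684,9.000)
cell (3,10): code 1000 → (4.000,10.043)–(3.964,10.000)
cell (4,2): code 0010 → (4.000,2.460)–(4.107,3.000)
cell (4,3): code 0001 → (4.107,3.000)–(4.000,3.154)
cell (4,6): code 0100 → (4.490,7.000)–(5.000,6.143)
cell (4,7): code 1100 → (4.023,8.000)–(4.490,7.000)
cell (4,8): code 1110 → (4.000,8.069)–(4.023,8.000)
cell (4,10): code 1001 → (5.000,10.834)–(4.000,10.043)
cell (5,5): code 0100 → (5.127,6.000)–(6.000,5.327)
cell (5,6): code 1110 → (5.000,6.143)–(5.127,6.000)
cell (5,10): code 1001 → (6.000,10.813)–(5.000,10.834)
cell (6,5): code 0110 → (6.000,5.327)–(7.000,5.164)
cell (6,10): code 1001 → (7.000,10.240)–(6.000,10.813)
cell (7,5): code 0110 → (7.000,5.164)–(8.000,5.496)
cell (7,9): code 1011 → (8.000,9.309)–(7.326,10.000)
cell (7,10): code 0001 → (7.326,10.000)–(7.000,10.240)
cell (8,5): code 0010 → (8.000,5.496)–(8.545,6.000)
cell (8,6): code 0011 → (8.545,6.000)–(8.989,7.000)
cell (8,7): code 0011 → (8.989,7.000)–(8.913,8.000)
cell (8,8): code 0011 → (8.913,8.000)–(8.330,9.000)
cell (8,9): code 0001 → (8.330,9.000)–(8.000,9.309)
total: 30 segments, chained into 2 closed loop(s), length Σ = 24.930265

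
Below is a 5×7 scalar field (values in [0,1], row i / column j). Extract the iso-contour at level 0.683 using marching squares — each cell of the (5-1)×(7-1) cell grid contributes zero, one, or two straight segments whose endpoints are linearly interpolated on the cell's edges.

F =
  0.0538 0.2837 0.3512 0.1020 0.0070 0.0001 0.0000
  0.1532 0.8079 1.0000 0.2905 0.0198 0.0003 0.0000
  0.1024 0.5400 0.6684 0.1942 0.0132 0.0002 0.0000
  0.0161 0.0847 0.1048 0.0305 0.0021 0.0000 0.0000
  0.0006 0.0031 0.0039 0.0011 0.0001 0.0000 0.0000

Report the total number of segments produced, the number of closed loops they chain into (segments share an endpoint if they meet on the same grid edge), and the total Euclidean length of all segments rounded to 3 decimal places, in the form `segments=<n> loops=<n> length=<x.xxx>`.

segments=6 loops=1 length=4.671

cell (0,0): code 0100 → (0.762,1.000)–(1.000,0.809)
cell (0,1): code 1100 → (0.511,2.000)–(0.762,1.000)
cell (0,2): code 1000 → (1.000,2.447)–(0.511,2.000)
cell (1,0): code 0010 → (1.000,0.809)–(1.466,1.000)
cell (1,1): code 0011 → (1.466,1.000)–(1.956,2.000)
cell (1,2): code 0001 → (1.956,2.000)–(1.000,2.447)
total: 6 segments, chained into 1 closed loop(s), length Σ = 4.670624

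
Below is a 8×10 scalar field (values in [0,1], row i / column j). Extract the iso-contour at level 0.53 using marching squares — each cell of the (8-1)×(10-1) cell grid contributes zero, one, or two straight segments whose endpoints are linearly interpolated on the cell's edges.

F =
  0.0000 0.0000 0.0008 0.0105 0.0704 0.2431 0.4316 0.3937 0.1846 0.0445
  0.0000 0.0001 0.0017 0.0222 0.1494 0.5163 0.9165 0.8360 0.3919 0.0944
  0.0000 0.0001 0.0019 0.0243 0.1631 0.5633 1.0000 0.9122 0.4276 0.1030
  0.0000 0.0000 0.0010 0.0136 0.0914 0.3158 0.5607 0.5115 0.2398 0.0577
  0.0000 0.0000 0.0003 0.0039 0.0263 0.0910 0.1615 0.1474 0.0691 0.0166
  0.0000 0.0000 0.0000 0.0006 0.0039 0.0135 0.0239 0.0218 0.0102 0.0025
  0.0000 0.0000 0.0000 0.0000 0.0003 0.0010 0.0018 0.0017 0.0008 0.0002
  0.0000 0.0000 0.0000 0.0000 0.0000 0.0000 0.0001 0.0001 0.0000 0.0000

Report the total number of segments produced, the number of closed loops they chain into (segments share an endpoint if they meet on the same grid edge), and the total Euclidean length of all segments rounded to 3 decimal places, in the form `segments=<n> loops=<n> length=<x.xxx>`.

cell (0,5): code 0100 → (0.203,6.000)–(1.000,5.034)
cell (0,6): code 1100 → (0.308,7.000)–(0.203,6.000)
cell (0,7): code 1000 → (1.000,7.689)–(0.308,7.000)
cell (1,4): code 0100 → (1.291,5.000)–(2.000,4.917)
cell (1,5): code 1110 → (1.000,5.034)–(1.291,5.000)
cell (1,7): code 1001 → (2.000,7.789)–(1.000,7.689)
cell (2,4): code 0010 → (2.000,4.917)–(2.135,5.000)
cell (2,5): code 0111 → (2.135,5.000)–(3.000,5.875)
cell (2,6): code 1011 → (3.000,6.624)–(2.954,7.000)
cell (2,7): code 0001 → (2.954,7.000)–(2.000,7.789)
cell (3,5): code 0010 → (3.000,5.875)–(3.077,6.000)
cell (3,6): code 0001 → (3.077,6.000)–(3.000,6.624)
total: 12 segments, chained into 1 closed loop(s), length Σ = 9.026914

segments=12 loops=1 length=9.027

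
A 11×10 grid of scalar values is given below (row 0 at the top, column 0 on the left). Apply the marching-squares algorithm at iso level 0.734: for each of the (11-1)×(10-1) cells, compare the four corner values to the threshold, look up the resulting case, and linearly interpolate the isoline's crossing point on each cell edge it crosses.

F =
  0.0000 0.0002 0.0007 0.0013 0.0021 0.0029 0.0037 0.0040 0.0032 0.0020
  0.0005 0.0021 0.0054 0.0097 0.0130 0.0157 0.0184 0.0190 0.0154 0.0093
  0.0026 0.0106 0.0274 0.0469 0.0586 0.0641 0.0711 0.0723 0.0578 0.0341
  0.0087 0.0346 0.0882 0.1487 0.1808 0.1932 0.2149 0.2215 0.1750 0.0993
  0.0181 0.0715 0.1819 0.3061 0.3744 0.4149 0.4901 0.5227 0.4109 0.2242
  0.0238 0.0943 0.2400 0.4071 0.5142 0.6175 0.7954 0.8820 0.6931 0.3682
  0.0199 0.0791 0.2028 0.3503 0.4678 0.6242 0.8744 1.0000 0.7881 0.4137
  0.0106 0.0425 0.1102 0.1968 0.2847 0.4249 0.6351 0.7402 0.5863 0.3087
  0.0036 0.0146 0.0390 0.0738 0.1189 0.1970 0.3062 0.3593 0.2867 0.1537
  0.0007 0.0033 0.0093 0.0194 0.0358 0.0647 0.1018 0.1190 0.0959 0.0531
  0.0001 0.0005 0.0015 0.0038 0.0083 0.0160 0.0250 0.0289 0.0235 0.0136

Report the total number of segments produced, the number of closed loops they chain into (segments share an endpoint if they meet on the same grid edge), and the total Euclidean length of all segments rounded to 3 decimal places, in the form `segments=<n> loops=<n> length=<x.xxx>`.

segments=12 loops=1 length=7.855

cell (4,5): code 0100 → (4.799,6.000)–(5.000,5.655)
cell (4,6): code 1100 → (4.588,7.000)–(4.799,6.000)
cell (4,7): code 1000 → (5.000,7.783)–(4.588,7.000)
cell (5,5): code 0110 → (5.000,5.655)–(6.000,5.439)
cell (5,7): code 1101 → (5.431,8.000)–(5.000,7.783)
cell (5,8): code 1000 → (6.000,8.144)–(5.431,8.000)
cell (6,5): code 0010 → (6.000,5.439)–(6.587,6.000)
cell (6,6): code 0111 → (6.587,6.000)–(7.000,6.941)
cell (6,7): code 1011 → (7.000,7.040)–(6.268,8.000)
cell (6,8): code 0001 → (6.268,8.000)–(6.000,8.144)
cell (7,6): code 0010 → (7.000,6.941)–(7.016,7.000)
cell (7,7): code 0001 → (7.016,7.000)–(7.000,7.040)
total: 12 segments, chained into 1 closed loop(s), length Σ = 7.854872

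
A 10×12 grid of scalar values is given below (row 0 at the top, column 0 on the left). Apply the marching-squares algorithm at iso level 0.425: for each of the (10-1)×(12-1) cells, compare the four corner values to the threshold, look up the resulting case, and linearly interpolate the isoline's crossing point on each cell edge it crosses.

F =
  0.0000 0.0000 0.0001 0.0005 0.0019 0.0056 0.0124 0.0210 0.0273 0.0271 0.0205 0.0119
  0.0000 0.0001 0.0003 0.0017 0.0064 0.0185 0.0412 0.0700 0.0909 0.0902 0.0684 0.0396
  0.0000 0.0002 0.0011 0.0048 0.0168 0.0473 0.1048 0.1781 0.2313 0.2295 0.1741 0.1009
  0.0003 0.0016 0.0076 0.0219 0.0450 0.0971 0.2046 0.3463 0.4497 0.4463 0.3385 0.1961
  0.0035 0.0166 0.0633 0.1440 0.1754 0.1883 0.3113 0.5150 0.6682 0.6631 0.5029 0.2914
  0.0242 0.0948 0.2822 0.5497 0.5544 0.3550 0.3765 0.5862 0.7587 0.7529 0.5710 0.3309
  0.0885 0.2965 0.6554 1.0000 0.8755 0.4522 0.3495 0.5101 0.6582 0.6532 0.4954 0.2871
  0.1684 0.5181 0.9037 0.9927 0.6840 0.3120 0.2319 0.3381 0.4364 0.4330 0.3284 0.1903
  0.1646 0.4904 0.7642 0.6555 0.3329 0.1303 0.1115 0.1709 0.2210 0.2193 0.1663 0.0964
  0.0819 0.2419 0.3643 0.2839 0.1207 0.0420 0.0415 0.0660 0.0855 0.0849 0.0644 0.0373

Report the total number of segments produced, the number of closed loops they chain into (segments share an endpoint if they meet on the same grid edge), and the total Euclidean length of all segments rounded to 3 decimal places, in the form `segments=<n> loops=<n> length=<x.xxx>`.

segments=36 loops=2 length=26.621

cell (2,7): code 0100 → (2.887,8.000)–(3.000,7.761)
cell (2,8): code 1100 → (2.902,9.000)–(2.887,8.000)
cell (2,9): code 1000 → (3.000,9.198)–(2.902,9.000)
cell (3,6): code 0100 → (3.467,7.000)–(4.000,6.558)
cell (3,7): code 1110 → (3.000,7.761)–(3.467,7.000)
cell (3,9): code 1101 → (3.526,10.000)–(3.000,9.198)
cell (3,10): code 1000 → (4.000,10.368)–(3.526,10.000)
cell (4,2): code 0100 → (4.693,3.000)–(5.000,2.534)
cell (4,3): code 1100 → (4.659,4.000)–(4.693,3.000)
cell (4,4): code 1000 → (5.000,4.649)–(4.659,4.000)
cell (4,6): code 0110 → (4.000,6.558)–(5.000,6.231)
cell (4,10): code 1001 → (5.000,10.608)–(4.000,10.368)
cell (5,1): code 0100 → (5.383,2.000)–(6.000,1.358)
cell (5,2): code 1110 → (5.000,2.534)–(5.383,2.000)
cell (5,4): code 1101 → (5.720,5.000)–(5.000,4.649)
cell (5,5): code 1000 → (6.000,5.265)–(5.720,5.000)
cell (5,6): code 0110 → (5.000,6.231)–(6.000,6.470)
cell (5,10): code 1001 → (6.000,10.338)–(5.000,10.608)
cell (6,0): code 0100 → (6.580,1.000)–(7.000,0.734)
cell (6,1): code 1110 → (6.000,1.358)–(6.580,1.000)
cell (6,4): code 1011 → (7.000,4.696)–(6.194,5.000)
cell (6,5): code 0001 → (6.194,5.000)–(6.000,5.265)
cell (6,6): code 0010 → (6.000,6.470)–(6.495,7.000)
cell (6,7): code 0111 → (6.495,7.000)–(7.000,7.884)
cell (6,9): code 1011 → (7.000,9.076)–(6.422,10.000)
cell (6,10): code 0001 → (6.422,10.000)–(6.000,10.338)
cell (7,0): code 0110 → (7.000,0.734)–(8.000,0.799)
cell (7,3): code 1011 → (8.000,3.715)–(7.738,4.000)
cell (7,4): code 0001 → (7.738,4.000)–(7.000,4.696)
cell (7,7): code 0010 → (7.000,7.884)–(7.053,8.000)
cell (7,8): code 0011 → (7.053,8.000)–(7.037,9.000)
cell (7,9): code 0001 → (7.037,9.000)–(7.000,9.076)
cell (8,0): code 0010 → (8.000,0.799)–(8.263,1.000)
cell (8,1): code 0011 → (8.263,1.000)–(8.848,2.000)
cell (8,2): code 0011 → (8.848,2.000)–(8.620,3.000)
cell (8,3): code 0001 → (8.620,3.000)–(8.000,3.715)
total: 36 segments, chained into 2 closed loop(s), length Σ = 26.620783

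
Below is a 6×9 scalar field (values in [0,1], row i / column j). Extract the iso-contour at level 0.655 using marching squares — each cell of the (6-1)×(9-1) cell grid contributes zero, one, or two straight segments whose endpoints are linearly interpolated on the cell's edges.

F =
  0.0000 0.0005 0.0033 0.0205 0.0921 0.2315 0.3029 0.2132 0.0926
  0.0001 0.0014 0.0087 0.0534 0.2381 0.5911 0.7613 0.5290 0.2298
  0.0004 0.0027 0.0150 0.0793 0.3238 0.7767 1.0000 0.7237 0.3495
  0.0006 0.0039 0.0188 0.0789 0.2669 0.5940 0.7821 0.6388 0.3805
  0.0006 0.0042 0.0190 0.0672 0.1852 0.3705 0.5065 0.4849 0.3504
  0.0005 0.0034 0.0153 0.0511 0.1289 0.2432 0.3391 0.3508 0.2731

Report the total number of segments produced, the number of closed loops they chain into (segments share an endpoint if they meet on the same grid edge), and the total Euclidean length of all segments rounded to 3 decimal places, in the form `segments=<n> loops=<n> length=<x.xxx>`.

segments=12 loops=1 length=7.692

cell (0,5): code 0100 → (0.768,6.000)–(1.000,5.375)
cell (0,6): code 1000 → (1.000,6.458)–(0.768,6.000)
cell (1,4): code 0100 → (1.344,5.000)–(2.000,4.731)
cell (1,5): code 1110 → (1.000,5.375)–(1.344,5.000)
cell (1,6): code 1101 → (1.647,7.000)–(1.000,6.458)
cell (1,7): code 1000 → (2.000,7.184)–(1.647,7.000)
cell (2,4): code 0010 → (2.000,4.731)–(2.666,5.000)
cell (2,5): code 0111 → (2.666,5.000)–(3.000,5.324)
cell (2,6): code 1011 → (3.000,6.887)–(2.809,7.000)
cell (2,7): code 0001 → (2.809,7.000)–(2.000,7.184)
cell (3,5): code 0010 → (3.000,5.324)–(3.461,6.000)
cell (3,6): code 0001 → (3.461,6.000)–(3.000,6.887)
total: 12 segments, chained into 1 closed loop(s), length Σ = 7.692441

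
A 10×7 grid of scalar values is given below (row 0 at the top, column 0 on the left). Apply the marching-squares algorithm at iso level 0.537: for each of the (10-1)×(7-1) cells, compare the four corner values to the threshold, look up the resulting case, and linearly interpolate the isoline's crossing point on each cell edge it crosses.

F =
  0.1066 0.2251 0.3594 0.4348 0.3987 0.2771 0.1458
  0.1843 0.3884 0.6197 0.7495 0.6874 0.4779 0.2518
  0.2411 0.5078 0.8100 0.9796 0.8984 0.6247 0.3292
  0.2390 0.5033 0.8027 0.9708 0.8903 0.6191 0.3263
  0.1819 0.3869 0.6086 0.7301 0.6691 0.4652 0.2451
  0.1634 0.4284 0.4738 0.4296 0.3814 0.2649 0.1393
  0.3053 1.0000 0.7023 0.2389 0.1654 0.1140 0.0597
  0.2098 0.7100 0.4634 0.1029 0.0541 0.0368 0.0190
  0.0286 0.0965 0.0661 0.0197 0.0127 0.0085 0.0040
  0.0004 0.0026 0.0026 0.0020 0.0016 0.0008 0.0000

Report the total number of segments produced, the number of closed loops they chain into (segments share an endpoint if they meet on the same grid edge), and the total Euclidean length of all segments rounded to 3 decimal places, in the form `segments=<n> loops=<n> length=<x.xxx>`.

cell (0,1): code 0100 → (0.682,2.000)–(1.000,1.642)
cell (0,2): code 1100 → (0.325,3.000)–(0.682,2.000)
cell (0,3): code 1100 → (0.479,4.000)–(0.325,3.000)
cell (0,4): code 1000 → (1.000,4.718)–(0.479,4.000)
cell (1,1): code 0110 → (1.000,1.642)–(2.000,1.097)
cell (1,4): code 1101 → (1.403,5.000)–(1.000,4.718)
cell (1,5): code 1000 → (2.000,5.297)–(1.403,5.000)
cell (2,1): code 0110 → (2.000,1.097)–(3.000,1.113)
cell (2,5): code 1001 → (3.000,5.280)–(2.000,5.297)
cell (3,1): code 0110 → (3.000,1.113)–(4.000,1.677)
cell (3,4): code 1011 → (4.000,4.648)–(3.533,5.000)
cell (3,5): code 0001 → (3.533,5.000)–(3.000,5.280)
cell (4,1): code 0010 → (4.000,1.677)–(4.531,2.000)
cell (4,2): code 0011 → (4.531,2.000)–(4.643,3.000)
cell (4,3): code 0011 → (4.643,3.000)–(4.459,4.000)
cell (4,4): code 0001 → (4.459,4.000)–(4.000,4.648)
cell (5,0): code 0100 → (5.190,1.000)–(6.000,0.334)
cell (5,1): code 1100 → (5.277,2.000)–(5.190,1.000)
cell (5,2): code 1000 → (6.000,2.357)–(5.277,2.000)
cell (6,0): code 0110 → (6.000,0.334)–(7.000,0.654)
cell (6,1): code 1011 → (7.000,1.702)–(6.692,2.000)
cell (6,2): code 0001 → (6.692,2.000)–(6.000,2.357)
cell (7,0): code 0010 → (7.000,0.654)–(7.282,1.000)
cell (7,1): code 0001 → (7.282,1.000)–(7.000,1.702)
total: 24 segments, chained into 2 closed loop(s), length Σ = 19.830564

segments=24 loops=2 length=19.831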